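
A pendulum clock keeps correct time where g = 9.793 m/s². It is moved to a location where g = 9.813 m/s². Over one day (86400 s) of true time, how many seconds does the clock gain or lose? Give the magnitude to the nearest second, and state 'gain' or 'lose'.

gain 88 s

The clock's period scales as T ∝ 1/√g, so T'/T = √(9.793/9.813) = 0.998980.
In 86400 s of true time the clock registers 86400/0.998980 = 86488.2 s, so it gains 88 s.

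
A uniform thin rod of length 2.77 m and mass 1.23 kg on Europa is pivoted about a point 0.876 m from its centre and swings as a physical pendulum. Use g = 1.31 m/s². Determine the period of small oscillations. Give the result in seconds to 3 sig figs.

6.96 s

For a physical pendulum T = 2π√(I/(mgd)), with d = 0.8760 m from pivot to centre of mass.
I_cm = mL²/12 = 1.23 × 2.77²/12 = 0.7865 kg·m²; I = I_cm + md² = 0.7865 + 1.23 × 0.8760² = 1.730 kg·m².
T = 2π√(1.730/(1.23 × 1.31 × 0.8760)) = 6.96 s.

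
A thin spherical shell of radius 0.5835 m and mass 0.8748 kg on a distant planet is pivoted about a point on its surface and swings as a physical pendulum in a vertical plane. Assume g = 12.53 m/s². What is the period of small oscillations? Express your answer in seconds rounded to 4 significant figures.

1.750 s

I_cm = (2/3)mr² = 0.19856 kg·m². The pivot is at distance d = 0.5835 m from the centre of mass.
By the parallel-axis theorem, I = I_cm + md² = 0.19856 + 0.29785 = 0.49641 kg·m².
T = 2π√(I/(mgd)) = 2π√(0.49641/(0.8748 × 12.53 × 0.5835)) = 1.750 s.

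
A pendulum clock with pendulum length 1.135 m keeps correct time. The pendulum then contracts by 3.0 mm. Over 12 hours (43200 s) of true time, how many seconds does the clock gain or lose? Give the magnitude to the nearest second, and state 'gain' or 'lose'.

gain 57 s

T ∝ √L, so T'/T = √(1.13200/1.135) = 0.998678.
In 43200 s of true time the clock registers 43200/0.998678 = 43257.2 s, so it gains 57 s.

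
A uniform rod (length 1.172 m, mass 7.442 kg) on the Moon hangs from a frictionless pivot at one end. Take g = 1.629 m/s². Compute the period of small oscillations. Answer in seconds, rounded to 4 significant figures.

For a physical pendulum T = 2π√(I/(mgd)), with d = 0.58600 m from pivot to centre of mass.
I_cm = mL²/12 = 7.442 × 1.172²/12 = 0.85185 kg·m²; I = I_cm + md² = 0.85185 + 7.442 × 0.58600² = 3.4074 kg·m².
T = 2π√(3.4074/(7.442 × 1.629 × 0.58600)) = 4.351 s.

4.351 s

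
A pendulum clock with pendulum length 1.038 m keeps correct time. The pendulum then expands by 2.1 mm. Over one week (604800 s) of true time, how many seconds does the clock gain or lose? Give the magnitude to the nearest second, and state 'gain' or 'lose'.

T ∝ √L, so T'/T = √(1.04010/1.038) = 1.00101.
In 604800 s of true time the clock registers 604800/1.00101 = 604189.1 s, so it loses 611 s.

lose 611 s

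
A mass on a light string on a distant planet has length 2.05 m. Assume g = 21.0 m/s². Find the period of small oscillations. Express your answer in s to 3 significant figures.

T = 2π√(L/g) = 2π√(2.05/21.0) = 2π × 0.3124 = 1.96 s.

1.96 s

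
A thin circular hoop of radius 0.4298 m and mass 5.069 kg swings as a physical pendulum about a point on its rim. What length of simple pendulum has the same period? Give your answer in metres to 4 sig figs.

0.8596 m

The equivalent simple-pendulum length is L_eq = I/(md), where I is about the pivot and d = 0.42980 m.
I_cm = mR² = 0.93639 kg·m², so I = I_cm + md² = 0.93639 + 0.93639 = 1.8728 kg·m².
L_eq = 1.8728/(5.069 × 0.42980) = 0.8596 m.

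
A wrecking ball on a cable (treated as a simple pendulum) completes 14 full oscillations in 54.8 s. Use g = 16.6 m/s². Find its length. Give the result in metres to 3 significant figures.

T = 54.8/14 = 3.914 s.
From T = 2π√(L/g), L = gT²/(4π²) = 16.6 × 3.914²/(4π²) = 6.44 m.

6.44 m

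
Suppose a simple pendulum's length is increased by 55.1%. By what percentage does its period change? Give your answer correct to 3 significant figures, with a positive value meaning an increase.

24.5%

T ∝ √L, so T'/T = √(1.551) = 1.245.
Percentage change in T = (1.245 − 1) × 100% = 24.5%.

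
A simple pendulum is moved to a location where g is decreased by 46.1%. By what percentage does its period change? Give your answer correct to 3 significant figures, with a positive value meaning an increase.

T ∝ 1/√g, so T'/T = 1/√(0.5390) = 1.362.
Percentage change in T = (1.362 − 1) × 100% = 36.2%.

36.2%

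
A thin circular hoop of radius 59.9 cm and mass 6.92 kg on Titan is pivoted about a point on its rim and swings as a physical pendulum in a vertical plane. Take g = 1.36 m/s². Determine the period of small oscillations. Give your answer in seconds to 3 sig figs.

5.90 s

I_cm = mr² = 2.483 kg·m². The pivot is at distance d = 0.599 m from the centre of mass.
By the parallel-axis theorem, I = I_cm + md² = 2.483 + 2.483 = 4.966 kg·m².
T = 2π√(I/(mgd)) = 2π√(4.966/(6.92 × 1.36 × 0.599)) = 5.90 s.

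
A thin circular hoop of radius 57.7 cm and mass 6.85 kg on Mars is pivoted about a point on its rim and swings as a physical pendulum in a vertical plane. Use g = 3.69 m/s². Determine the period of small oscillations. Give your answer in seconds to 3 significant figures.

3.51 s

I_cm = mr² = 2.281 kg·m². The pivot is at distance d = 0.577 m from the centre of mass.
By the parallel-axis theorem, I = I_cm + md² = 2.281 + 2.281 = 4.561 kg·m².
T = 2π√(I/(mgd)) = 2π√(4.561/(6.85 × 3.69 × 0.577)) = 3.51 s.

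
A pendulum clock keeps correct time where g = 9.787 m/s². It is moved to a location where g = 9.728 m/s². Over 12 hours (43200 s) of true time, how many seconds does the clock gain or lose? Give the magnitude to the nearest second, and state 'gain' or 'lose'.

The clock's period scales as T ∝ 1/√g, so T'/T = √(9.787/9.728) = 1.00303.
In 43200 s of true time the clock registers 43200/1.00303 = 43069.6 s, so it loses 130 s.

lose 130 s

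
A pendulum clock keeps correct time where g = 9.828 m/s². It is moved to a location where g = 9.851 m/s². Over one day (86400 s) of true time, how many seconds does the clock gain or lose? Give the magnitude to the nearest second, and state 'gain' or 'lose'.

gain 101 s

The clock's period scales as T ∝ 1/√g, so T'/T = √(9.828/9.851) = 0.998832.
In 86400 s of true time the clock registers 86400/0.998832 = 86501.0 s, so it gains 101 s.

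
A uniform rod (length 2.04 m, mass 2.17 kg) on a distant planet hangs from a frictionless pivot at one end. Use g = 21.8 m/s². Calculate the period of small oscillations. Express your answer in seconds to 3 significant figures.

1.57 s

For a physical pendulum T = 2π√(I/(mgd)), with d = 1.020 m from pivot to centre of mass.
I_cm = mL²/12 = 2.17 × 2.04²/12 = 0.7526 kg·m²; I = I_cm + md² = 0.7526 + 2.17 × 1.020² = 3.010 kg·m².
T = 2π√(3.010/(2.17 × 21.8 × 1.020)) = 1.57 s.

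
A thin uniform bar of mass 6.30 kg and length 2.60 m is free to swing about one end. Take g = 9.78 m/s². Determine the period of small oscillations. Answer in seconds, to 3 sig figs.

2.65 s

For a physical pendulum T = 2π√(I/(mgd)), with d = 1.300 m from pivot to centre of mass.
I_cm = mL²/12 = 6.30 × 2.60²/12 = 3.549 kg·m²; I = I_cm + md² = 3.549 + 6.30 × 1.300² = 14.20 kg·m².
T = 2π√(14.20/(6.30 × 9.78 × 1.300)) = 2.65 s.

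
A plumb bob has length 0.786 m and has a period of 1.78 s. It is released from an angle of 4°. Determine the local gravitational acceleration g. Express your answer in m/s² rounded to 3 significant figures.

9.79 m/s²

From T = 2π√(L/g), g = 4π²L/T² = 4π² × 0.786/1.780² = 9.79 m/s².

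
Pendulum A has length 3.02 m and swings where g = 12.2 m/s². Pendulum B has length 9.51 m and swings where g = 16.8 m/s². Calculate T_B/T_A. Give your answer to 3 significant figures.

T = 2π√(L/g), so T_B/T_A = √((L_B/g_B)/(L_A/g_A)) = √((9.51/16.8)/(3.02/12.2)) = 1.51.

1.51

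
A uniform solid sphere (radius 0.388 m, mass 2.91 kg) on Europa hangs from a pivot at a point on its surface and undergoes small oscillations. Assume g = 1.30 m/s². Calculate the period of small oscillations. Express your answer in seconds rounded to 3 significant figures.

4.06 s

I_cm = (2/5)mr² = 0.1752 kg·m². The pivot is at distance d = 0.388 m from the centre of mass.
By the parallel-axis theorem, I = I_cm + md² = 0.1752 + 0.4381 = 0.6133 kg·m².
T = 2π√(I/(mgd)) = 2π√(0.6133/(2.91 × 1.30 × 0.388)) = 4.06 s.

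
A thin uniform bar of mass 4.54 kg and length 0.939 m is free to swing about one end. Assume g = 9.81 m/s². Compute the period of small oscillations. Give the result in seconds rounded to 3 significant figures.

For a physical pendulum T = 2π√(I/(mgd)), with d = 0.4695 m from pivot to centre of mass.
I_cm = mL²/12 = 4.54 × 0.939²/12 = 0.3336 kg·m²; I = I_cm + md² = 0.3336 + 4.54 × 0.4695² = 1.334 kg·m².
T = 2π√(1.334/(4.54 × 9.81 × 0.4695)) = 1.59 s.

1.59 s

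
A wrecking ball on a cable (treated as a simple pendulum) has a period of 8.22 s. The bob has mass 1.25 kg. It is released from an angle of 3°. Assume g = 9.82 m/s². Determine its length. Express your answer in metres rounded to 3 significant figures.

From T = 2π√(L/g), L = gT²/(4π²) = 9.82 × 8.220²/(4π²) = 16.8 m.

16.8 m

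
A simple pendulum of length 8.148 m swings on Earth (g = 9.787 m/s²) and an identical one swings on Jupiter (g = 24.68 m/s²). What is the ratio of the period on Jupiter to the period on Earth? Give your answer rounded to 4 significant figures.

T ∝ 1/√g, so T₂/T₁ = √(g₁/g₂) = √(9.787/24.68) = 0.6297.

0.6297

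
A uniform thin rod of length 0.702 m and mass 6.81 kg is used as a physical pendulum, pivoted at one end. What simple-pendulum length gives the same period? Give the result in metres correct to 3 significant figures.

The equivalent simple-pendulum length is L_eq = I/(md), where I is about the pivot and d = 0.3510 m.
I_cm = (1/12)mL² = 0.2797 kg·m², so I = I_cm + md² = 0.2797 + 0.8390 = 1.119 kg·m².
L_eq = 1.119/(6.81 × 0.3510) = 0.468 m.

0.468 m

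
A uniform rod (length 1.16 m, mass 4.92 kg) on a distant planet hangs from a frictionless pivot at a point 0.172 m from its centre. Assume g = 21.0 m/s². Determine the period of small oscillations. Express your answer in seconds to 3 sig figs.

1.24 s

For a physical pendulum T = 2π√(I/(mgd)), with d = 0.1720 m from pivot to centre of mass.
I_cm = mL²/12 = 4.92 × 1.16²/12 = 0.5517 kg·m²; I = I_cm + md² = 0.5517 + 4.92 × 0.1720² = 0.6972 kg·m².
T = 2π√(0.6972/(4.92 × 21.0 × 0.1720)) = 1.24 s.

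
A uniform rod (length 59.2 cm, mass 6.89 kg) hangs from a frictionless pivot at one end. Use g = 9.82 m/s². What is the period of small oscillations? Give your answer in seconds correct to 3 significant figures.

For a physical pendulum T = 2π√(I/(mgd)), with d = 0.2960 m from pivot to centre of mass.
I_cm = mL²/12 = 6.89 × 0.592²/12 = 0.2012 kg·m²; I = I_cm + md² = 0.2012 + 6.89 × 0.2960² = 0.8049 kg·m².
T = 2π√(0.8049/(6.89 × 9.82 × 0.2960)) = 1.26 s.

1.26 s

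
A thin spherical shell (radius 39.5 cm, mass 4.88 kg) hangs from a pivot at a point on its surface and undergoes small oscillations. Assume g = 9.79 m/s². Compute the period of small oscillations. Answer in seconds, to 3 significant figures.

1.63 s

I_cm = (2/3)mr² = 0.5076 kg·m². The pivot is at distance d = 0.395 m from the centre of mass.
By the parallel-axis theorem, I = I_cm + md² = 0.5076 + 0.7614 = 1.269 kg·m².
T = 2π√(I/(mgd)) = 2π√(1.269/(4.88 × 9.79 × 0.395)) = 1.63 s.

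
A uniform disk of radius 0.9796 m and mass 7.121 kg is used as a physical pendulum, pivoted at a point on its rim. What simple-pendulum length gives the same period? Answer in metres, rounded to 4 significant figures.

The equivalent simple-pendulum length is L_eq = I/(md), where I is about the pivot and d = 0.97960 m.
I_cm = ½mR² = 3.4167 kg·m², so I = I_cm + md² = 3.4167 + 6.8334 = 10.250 kg·m².
L_eq = 10.250/(7.121 × 0.97960) = 1.469 m.

1.469 m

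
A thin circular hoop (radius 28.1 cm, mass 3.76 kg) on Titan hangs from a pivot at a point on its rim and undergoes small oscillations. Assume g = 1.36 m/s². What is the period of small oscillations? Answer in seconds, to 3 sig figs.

I_cm = mr² = 0.2969 kg·m². The pivot is at distance d = 0.281 m from the centre of mass.
By the parallel-axis theorem, I = I_cm + md² = 0.2969 + 0.2969 = 0.5938 kg·m².
T = 2π√(I/(mgd)) = 2π√(0.5938/(3.76 × 1.36 × 0.281)) = 4.04 s.

4.04 s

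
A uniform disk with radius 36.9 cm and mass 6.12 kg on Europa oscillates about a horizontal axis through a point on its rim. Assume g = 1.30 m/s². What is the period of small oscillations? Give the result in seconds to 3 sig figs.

I_cm = ½mr² = 0.4167 kg·m². The pivot is at distance d = 0.369 m from the centre of mass.
By the parallel-axis theorem, I = I_cm + md² = 0.4167 + 0.8333 = 1.250 kg·m².
T = 2π√(I/(mgd)) = 2π√(1.250/(6.12 × 1.30 × 0.369)) = 4.10 s.

4.10 s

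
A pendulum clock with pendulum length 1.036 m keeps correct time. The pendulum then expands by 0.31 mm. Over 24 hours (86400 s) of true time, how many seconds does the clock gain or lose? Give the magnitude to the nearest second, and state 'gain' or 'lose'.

T ∝ √L, so T'/T = √(1.03631/1.036) = 1.00015.
In 86400 s of true time the clock registers 86400/1.00015 = 86387.1 s, so it loses 13 s.

lose 13 s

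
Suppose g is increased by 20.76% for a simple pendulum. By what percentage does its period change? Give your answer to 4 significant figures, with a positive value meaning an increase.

T ∝ 1/√g, so T'/T = 1/√(1.2076) = 0.90999.
Percentage change in T = (0.90999 − 1) × 100% = -9.001%.

-9.001%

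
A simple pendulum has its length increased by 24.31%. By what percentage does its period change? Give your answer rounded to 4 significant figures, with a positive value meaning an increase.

T ∝ √L, so T'/T = √(1.2431) = 1.1149.
Percentage change in T = (1.1149 − 1) × 100% = 11.49%.

11.49%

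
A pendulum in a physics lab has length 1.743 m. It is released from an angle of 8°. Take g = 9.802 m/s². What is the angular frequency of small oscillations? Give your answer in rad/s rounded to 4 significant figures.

2.371 rad/s

ω = √(g/L) = √(9.802/1.743) = 2.371 rad/s.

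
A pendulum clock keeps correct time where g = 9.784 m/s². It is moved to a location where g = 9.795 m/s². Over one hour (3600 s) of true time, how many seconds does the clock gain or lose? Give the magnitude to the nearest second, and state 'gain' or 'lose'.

gain 2 s

The clock's period scales as T ∝ 1/√g, so T'/T = √(9.784/9.795) = 0.999438.
In 3600 s of true time the clock registers 3600/0.999438 = 3602.0 s, so it gains 2 s.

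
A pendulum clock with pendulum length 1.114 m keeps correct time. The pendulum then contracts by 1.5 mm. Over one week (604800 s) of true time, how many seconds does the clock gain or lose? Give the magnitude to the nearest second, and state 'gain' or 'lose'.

T ∝ √L, so T'/T = √(1.11250/1.114) = 0.999327.
In 604800 s of true time the clock registers 604800/0.999327 = 605207.6 s, so it gains 408 s.

gain 408 s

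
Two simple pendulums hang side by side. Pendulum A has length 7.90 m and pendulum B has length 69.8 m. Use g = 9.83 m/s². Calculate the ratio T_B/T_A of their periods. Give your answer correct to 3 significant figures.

T ∝ √L, so T_B/T_A = √(L_B/L_A) = √(69.8/7.90) = 2.97.

2.97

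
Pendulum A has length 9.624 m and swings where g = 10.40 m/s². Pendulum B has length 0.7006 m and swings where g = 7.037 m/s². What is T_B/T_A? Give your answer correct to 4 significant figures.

0.3280

T = 2π√(L/g), so T_B/T_A = √((L_B/g_B)/(L_A/g_A)) = √((0.7006/7.037)/(9.624/10.40)) = 0.3280.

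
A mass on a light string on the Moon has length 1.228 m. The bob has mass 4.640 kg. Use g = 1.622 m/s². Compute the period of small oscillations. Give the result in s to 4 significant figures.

5.467 s

T = 2π√(L/g) = 2π√(1.228/1.622) = 2π × 0.87011 = 5.467 s.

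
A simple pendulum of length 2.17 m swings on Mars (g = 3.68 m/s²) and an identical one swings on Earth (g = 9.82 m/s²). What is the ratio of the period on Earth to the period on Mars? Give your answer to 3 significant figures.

T ∝ 1/√g, so T₂/T₁ = √(g₁/g₂) = √(3.68/9.82) = 0.612.

0.612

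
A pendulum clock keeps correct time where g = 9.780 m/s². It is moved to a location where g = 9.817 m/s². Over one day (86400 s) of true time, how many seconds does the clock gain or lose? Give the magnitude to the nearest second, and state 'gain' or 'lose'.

The clock's period scales as T ∝ 1/√g, so T'/T = √(9.780/9.817) = 0.998114.
In 86400 s of true time the clock registers 86400/0.998114 = 86563.3 s, so it gains 163 s.

gain 163 s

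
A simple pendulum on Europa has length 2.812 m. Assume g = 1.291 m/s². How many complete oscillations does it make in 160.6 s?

17

T = 2π√(L/g) = 2π√(2.812/1.291) = 9.2731 s.
Number of complete oscillations = ⌊160.6/9.2731⌋ = ⌊17.319⌋ = 17.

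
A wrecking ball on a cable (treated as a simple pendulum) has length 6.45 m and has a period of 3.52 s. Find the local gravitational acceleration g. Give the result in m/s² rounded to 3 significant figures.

20.6 m/s²

From T = 2π√(L/g), g = 4π²L/T² = 4π² × 6.45/3.520² = 20.6 m/s².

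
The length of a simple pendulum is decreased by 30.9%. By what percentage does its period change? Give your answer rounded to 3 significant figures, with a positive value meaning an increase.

-16.9%

T ∝ √L, so T'/T = √(0.6910) = 0.8313.
Percentage change in T = (0.8313 − 1) × 100% = -16.9%.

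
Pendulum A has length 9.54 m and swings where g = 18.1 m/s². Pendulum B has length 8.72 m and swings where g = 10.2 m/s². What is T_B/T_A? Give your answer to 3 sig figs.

1.27

T = 2π√(L/g), so T_B/T_A = √((L_B/g_B)/(L_A/g_A)) = √((8.72/10.2)/(9.54/18.1)) = 1.27.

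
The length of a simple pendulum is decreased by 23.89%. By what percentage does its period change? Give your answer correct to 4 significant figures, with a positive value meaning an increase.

-12.76%

T ∝ √L, so T'/T = √(0.76110) = 0.87241.
Percentage change in T = (0.87241 − 1) × 100% = -12.76%.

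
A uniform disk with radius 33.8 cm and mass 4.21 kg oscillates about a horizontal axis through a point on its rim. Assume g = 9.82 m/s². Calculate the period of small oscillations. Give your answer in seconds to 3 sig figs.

1.43 s

I_cm = ½mr² = 0.2405 kg·m². The pivot is at distance d = 0.338 m from the centre of mass.
By the parallel-axis theorem, I = I_cm + md² = 0.2405 + 0.4810 = 0.7215 kg·m².
T = 2π√(I/(mgd)) = 2π√(0.7215/(4.21 × 9.82 × 0.338)) = 1.43 s.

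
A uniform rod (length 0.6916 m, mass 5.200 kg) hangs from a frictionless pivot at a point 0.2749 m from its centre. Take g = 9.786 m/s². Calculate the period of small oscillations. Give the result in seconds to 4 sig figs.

For a physical pendulum T = 2π√(I/(mgd)), with d = 0.27490 m from pivot to centre of mass.
I_cm = mL²/12 = 5.200 × 0.6916²/12 = 0.20727 kg·m²; I = I_cm + md² = 0.20727 + 5.200 × 0.27490² = 0.60023 kg·m².
T = 2π√(0.60023/(5.200 × 9.786 × 0.27490)) = 1.302 s.

1.302 s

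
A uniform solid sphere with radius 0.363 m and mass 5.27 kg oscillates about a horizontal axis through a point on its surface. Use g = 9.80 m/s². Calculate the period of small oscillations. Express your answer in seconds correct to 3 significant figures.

1.43 s

I_cm = (2/5)mr² = 0.2778 kg·m². The pivot is at distance d = 0.363 m from the centre of mass.
By the parallel-axis theorem, I = I_cm + md² = 0.2778 + 0.6944 = 0.9722 kg·m².
T = 2π√(I/(mgd)) = 2π√(0.9722/(5.27 × 9.80 × 0.363)) = 1.43 s.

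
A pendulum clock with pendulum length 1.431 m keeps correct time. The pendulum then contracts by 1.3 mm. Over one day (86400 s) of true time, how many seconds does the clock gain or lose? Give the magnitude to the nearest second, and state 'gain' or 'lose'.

gain 39 s

T ∝ √L, so T'/T = √(1.42970/1.431) = 0.999546.
In 86400 s of true time the clock registers 86400/0.999546 = 86439.3 s, so it gains 39 s.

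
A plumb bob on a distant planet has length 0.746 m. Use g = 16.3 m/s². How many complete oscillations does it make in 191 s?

142

T = 2π√(L/g) = 2π√(0.746/16.3) = 1.344 s.
Number of complete oscillations = ⌊191/1.344⌋ = ⌊142.1⌋ = 142.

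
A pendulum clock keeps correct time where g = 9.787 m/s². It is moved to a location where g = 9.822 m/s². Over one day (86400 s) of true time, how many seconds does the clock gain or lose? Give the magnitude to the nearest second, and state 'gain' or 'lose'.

gain 154 s

The clock's period scales as T ∝ 1/√g, so T'/T = √(9.787/9.822) = 0.998217.
In 86400 s of true time the clock registers 86400/0.998217 = 86554.4 s, so it gains 154 s.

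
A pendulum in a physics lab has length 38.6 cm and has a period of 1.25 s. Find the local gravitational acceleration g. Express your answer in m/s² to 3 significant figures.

9.75 m/s²

From T = 2π√(L/g), g = 4π²L/T² = 4π² × 0.386/1.250² = 9.75 m/s².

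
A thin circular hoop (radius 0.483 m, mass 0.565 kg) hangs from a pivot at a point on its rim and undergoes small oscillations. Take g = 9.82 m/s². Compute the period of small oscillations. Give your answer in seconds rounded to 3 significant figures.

1.97 s

I_cm = mr² = 0.1318 kg·m². The pivot is at distance d = 0.483 m from the centre of mass.
By the parallel-axis theorem, I = I_cm + md² = 0.1318 + 0.1318 = 0.2636 kg·m².
T = 2π√(I/(mgd)) = 2π√(0.2636/(0.565 × 9.82 × 0.483)) = 1.97 s.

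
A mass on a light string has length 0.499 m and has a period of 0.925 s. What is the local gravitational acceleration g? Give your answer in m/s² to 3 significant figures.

23.0 m/s²

From T = 2π√(L/g), g = 4π²L/T² = 4π² × 0.499/0.9250² = 23.0 m/s².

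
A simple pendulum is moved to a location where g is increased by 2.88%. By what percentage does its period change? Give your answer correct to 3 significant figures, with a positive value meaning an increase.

T ∝ 1/√g, so T'/T = 1/√(1.029) = 0.9859.
Percentage change in T = (0.9859 − 1) × 100% = -1.41%.

-1.41%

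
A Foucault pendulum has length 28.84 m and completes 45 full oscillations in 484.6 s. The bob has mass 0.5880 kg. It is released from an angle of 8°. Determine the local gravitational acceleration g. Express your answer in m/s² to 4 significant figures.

9.818 m/s²

T = 484.6/45 = 10.769 s.
From T = 2π√(L/g), g = 4π²L/T² = 4π² × 28.84/10.769² = 9.818 m/s².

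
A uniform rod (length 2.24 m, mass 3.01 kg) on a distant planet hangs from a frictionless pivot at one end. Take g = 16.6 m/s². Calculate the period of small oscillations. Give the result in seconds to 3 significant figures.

For a physical pendulum T = 2π√(I/(mgd)), with d = 1.120 m from pivot to centre of mass.
I_cm = mL²/12 = 3.01 × 2.24²/12 = 1.259 kg·m²; I = I_cm + md² = 1.259 + 3.01 × 1.120² = 5.034 kg·m².
T = 2π√(5.034/(3.01 × 16.6 × 1.120)) = 1.88 s.

1.88 s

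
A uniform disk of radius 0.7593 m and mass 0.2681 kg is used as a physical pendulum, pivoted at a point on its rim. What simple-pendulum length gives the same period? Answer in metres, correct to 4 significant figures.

The equivalent simple-pendulum length is L_eq = I/(md), where I is about the pivot and d = 0.75930 m.
I_cm = ½mR² = 0.077285 kg·m², so I = I_cm + md² = 0.077285 + 0.15457 = 0.23185 kg·m².
L_eq = 0.23185/(0.2681 × 0.75930) = 1.139 m.

1.139 m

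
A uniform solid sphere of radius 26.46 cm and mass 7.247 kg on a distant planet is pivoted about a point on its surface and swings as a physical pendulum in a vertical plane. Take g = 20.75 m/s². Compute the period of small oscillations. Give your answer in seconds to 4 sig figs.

I_cm = (2/5)mr² = 0.20295 kg·m². The pivot is at distance d = 0.2646 m from the centre of mass.
By the parallel-axis theorem, I = I_cm + md² = 0.20295 + 0.50739 = 0.71034 kg·m².
T = 2π√(I/(mgd)) = 2π√(0.71034/(7.247 × 20.75 × 0.2646)) = 0.8395 s.

0.8395 s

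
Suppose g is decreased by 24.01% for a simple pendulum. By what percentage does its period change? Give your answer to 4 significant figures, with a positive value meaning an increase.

14.72%

T ∝ 1/√g, so T'/T = 1/√(0.75990) = 1.1472.
Percentage change in T = (1.1472 − 1) × 100% = 14.72%.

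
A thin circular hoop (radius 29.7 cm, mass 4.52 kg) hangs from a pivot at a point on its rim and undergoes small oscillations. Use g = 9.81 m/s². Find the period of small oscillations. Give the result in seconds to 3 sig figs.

I_cm = mr² = 0.3987 kg·m². The pivot is at distance d = 0.297 m from the centre of mass.
By the parallel-axis theorem, I = I_cm + md² = 0.3987 + 0.3987 = 0.7974 kg·m².
T = 2π√(I/(mgd)) = 2π√(0.7974/(4.52 × 9.81 × 0.297)) = 1.55 s.

1.55 s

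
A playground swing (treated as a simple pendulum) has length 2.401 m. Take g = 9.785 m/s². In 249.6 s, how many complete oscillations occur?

T = 2π√(L/g) = 2π√(2.401/9.785) = 3.1124 s.
Number of complete oscillations = ⌊249.6/3.1124⌋ = ⌊80.195⌋ = 80.

80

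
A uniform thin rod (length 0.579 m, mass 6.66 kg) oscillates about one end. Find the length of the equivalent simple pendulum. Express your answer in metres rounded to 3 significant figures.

The equivalent simple-pendulum length is L_eq = I/(md), where I is about the pivot and d = 0.2895 m.
I_cm = (1/12)mL² = 0.1861 kg·m², so I = I_cm + md² = 0.1861 + 0.5582 = 0.7442 kg·m².
L_eq = 0.7442/(6.66 × 0.2895) = 0.386 m.

0.386 m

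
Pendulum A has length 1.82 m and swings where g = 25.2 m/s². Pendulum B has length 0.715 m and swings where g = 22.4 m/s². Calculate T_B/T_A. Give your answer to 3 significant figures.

0.665

T = 2π√(L/g), so T_B/T_A = √((L_B/g_B)/(L_A/g_A)) = √((0.715/22.4)/(1.82/25.2)) = 0.665.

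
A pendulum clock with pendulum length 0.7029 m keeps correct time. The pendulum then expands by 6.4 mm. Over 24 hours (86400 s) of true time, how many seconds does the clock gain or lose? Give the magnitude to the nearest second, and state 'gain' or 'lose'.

lose 391 s

T ∝ √L, so T'/T = √(0.70930/0.7029) = 1.00454.
In 86400 s of true time the clock registers 86400/1.00454 = 86009.3 s, so it loses 391 s.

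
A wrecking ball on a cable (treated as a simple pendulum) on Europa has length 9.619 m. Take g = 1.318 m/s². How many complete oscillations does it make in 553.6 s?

T = 2π√(L/g) = 2π√(9.619/1.318) = 16.974 s.
Number of complete oscillations = ⌊553.6/16.974⌋ = ⌊32.614⌋ = 32.

32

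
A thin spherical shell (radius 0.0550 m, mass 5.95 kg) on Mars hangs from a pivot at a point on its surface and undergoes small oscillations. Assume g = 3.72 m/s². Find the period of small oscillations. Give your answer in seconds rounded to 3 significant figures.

I_cm = (2/3)mr² = 0.01200 kg·m². The pivot is at distance d = 0.0550 m from the centre of mass.
By the parallel-axis theorem, I = I_cm + md² = 0.01200 + 0.01800 = 0.03000 kg·m².
T = 2π√(I/(mgd)) = 2π√(0.03000/(5.95 × 3.72 × 0.0550)) = 0.986 s.

0.986 s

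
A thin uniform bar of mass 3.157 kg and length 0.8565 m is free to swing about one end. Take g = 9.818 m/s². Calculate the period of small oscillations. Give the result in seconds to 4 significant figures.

1.515 s

For a physical pendulum T = 2π√(I/(mgd)), with d = 0.42825 m from pivot to centre of mass.
I_cm = mL²/12 = 3.157 × 0.8565²/12 = 0.19300 kg·m²; I = I_cm + md² = 0.19300 + 3.157 × 0.42825² = 0.77198 kg·m².
T = 2π√(0.77198/(3.157 × 9.818 × 0.42825)) = 1.515 s.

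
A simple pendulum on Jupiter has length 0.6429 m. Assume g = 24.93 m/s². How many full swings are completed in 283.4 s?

280

T = 2π√(L/g) = 2π√(0.6429/24.93) = 1.0090 s.
Number of complete oscillations = ⌊283.4/1.0090⌋ = ⌊280.87⌋ = 280.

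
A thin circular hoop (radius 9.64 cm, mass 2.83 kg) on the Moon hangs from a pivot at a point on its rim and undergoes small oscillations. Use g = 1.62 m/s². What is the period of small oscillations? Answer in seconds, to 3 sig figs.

2.17 s

I_cm = mr² = 0.02630 kg·m². The pivot is at distance d = 0.0964 m from the centre of mass.
By the parallel-axis theorem, I = I_cm + md² = 0.02630 + 0.02630 = 0.05260 kg·m².
T = 2π√(I/(mgd)) = 2π√(0.05260/(2.83 × 1.62 × 0.0964)) = 2.17 s.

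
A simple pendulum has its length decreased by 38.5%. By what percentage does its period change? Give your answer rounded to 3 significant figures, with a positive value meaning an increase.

-21.6%

T ∝ √L, so T'/T = √(0.6150) = 0.7842.
Percentage change in T = (0.7842 − 1) × 100% = -21.6%.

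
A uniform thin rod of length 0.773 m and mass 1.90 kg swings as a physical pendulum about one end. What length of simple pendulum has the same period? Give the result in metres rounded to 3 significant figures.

0.515 m

The equivalent simple-pendulum length is L_eq = I/(md), where I is about the pivot and d = 0.3865 m.
I_cm = (1/12)mL² = 0.09461 kg·m², so I = I_cm + md² = 0.09461 + 0.2838 = 0.3784 kg·m².
L_eq = 0.3784/(1.90 × 0.3865) = 0.515 m.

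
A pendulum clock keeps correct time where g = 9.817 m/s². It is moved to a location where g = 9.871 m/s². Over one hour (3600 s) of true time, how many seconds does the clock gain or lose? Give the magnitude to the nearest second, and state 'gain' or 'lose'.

The clock's period scales as T ∝ 1/√g, so T'/T = √(9.817/9.871) = 0.997261.
In 3600 s of true time the clock registers 3600/0.997261 = 3609.9 s, so it gains 10 s.

gain 10 s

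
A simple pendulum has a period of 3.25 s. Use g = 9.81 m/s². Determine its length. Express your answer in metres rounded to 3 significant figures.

2.62 m

From T = 2π√(L/g), L = gT²/(4π²) = 9.81 × 3.250²/(4π²) = 2.62 m.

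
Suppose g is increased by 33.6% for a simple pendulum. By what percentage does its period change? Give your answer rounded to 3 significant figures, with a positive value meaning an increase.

T ∝ 1/√g, so T'/T = 1/√(1.336) = 0.8652.
Percentage change in T = (0.8652 − 1) × 100% = -13.5%.

-13.5%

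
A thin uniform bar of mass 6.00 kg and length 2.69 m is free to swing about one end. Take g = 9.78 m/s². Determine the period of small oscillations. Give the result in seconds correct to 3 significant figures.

For a physical pendulum T = 2π√(I/(mgd)), with d = 1.345 m from pivot to centre of mass.
I_cm = mL²/12 = 6.00 × 2.69²/12 = 3.618 kg·m²; I = I_cm + md² = 3.618 + 6.00 × 1.345² = 14.47 kg·m².
T = 2π√(14.47/(6.00 × 9.78 × 1.345)) = 2.69 s.

2.69 s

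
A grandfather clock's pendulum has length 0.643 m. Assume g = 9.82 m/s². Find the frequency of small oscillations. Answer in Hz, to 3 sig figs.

T = 2π√(L/g) = 2π√(0.643/9.82) = 1.608 s, so f = 1/T = 0.622 Hz.

0.622 Hz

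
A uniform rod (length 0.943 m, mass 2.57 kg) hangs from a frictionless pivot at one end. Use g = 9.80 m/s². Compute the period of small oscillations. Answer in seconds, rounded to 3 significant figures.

For a physical pendulum T = 2π√(I/(mgd)), with d = 0.4715 m from pivot to centre of mass.
I_cm = mL²/12 = 2.57 × 0.943²/12 = 0.1904 kg·m²; I = I_cm + md² = 0.1904 + 2.57 × 0.4715² = 0.7618 kg·m².
T = 2π√(0.7618/(2.57 × 9.80 × 0.4715)) = 1.59 s.

1.59 s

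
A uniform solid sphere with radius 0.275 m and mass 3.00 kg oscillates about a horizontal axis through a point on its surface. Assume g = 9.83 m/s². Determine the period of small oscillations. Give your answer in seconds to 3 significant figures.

I_cm = (2/5)mr² = 0.09075 kg·m². The pivot is at distance d = 0.275 m from the centre of mass.
By the parallel-axis theorem, I = I_cm + md² = 0.09075 + 0.2269 = 0.3176 kg·m².
T = 2π√(I/(mgd)) = 2π√(0.3176/(3.00 × 9.83 × 0.275)) = 1.24 s.

1.24 s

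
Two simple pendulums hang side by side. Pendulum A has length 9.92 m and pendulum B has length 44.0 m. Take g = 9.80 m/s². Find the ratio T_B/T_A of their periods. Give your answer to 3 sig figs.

2.11

T ∝ √L, so T_B/T_A = √(L_B/L_A) = √(44.0/9.92) = 2.11.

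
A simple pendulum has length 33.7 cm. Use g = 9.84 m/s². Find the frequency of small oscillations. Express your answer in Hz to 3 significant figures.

T = 2π√(L/g) = 2π√(0.337/9.84) = 1.163 s, so f = 1/T = 0.860 Hz.

0.860 Hz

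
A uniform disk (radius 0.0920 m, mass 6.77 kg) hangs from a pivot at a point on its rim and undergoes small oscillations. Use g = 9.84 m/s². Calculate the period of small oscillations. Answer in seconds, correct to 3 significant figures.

0.744 s

I_cm = ½mr² = 0.02865 kg·m². The pivot is at distance d = 0.0920 m from the centre of mass.
By the parallel-axis theorem, I = I_cm + md² = 0.02865 + 0.05730 = 0.08595 kg·m².
T = 2π√(I/(mgd)) = 2π√(0.08595/(6.77 × 9.84 × 0.0920)) = 0.744 s.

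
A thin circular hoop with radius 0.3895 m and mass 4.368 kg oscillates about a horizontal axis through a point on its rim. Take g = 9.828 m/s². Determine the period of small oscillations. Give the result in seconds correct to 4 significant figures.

I_cm = mr² = 0.66267 kg·m². The pivot is at distance d = 0.3895 m from the centre of mass.
By the parallel-axis theorem, I = I_cm + md² = 0.66267 + 0.66267 = 1.3253 kg·m².
T = 2π√(I/(mgd)) = 2π√(1.3253/(4.368 × 9.828 × 0.3895)) = 1.769 s.

1.769 s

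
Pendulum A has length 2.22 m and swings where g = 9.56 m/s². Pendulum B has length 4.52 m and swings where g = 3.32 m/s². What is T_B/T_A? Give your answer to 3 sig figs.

T = 2π√(L/g), so T_B/T_A = √((L_B/g_B)/(L_A/g_A)) = √((4.52/3.32)/(2.22/9.56)) = 2.42.

2.42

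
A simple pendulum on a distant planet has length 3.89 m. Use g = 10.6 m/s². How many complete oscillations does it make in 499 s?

131

T = 2π√(L/g) = 2π√(3.89/10.6) = 3.806 s.
Number of complete oscillations = ⌊499/3.806⌋ = ⌊131.1⌋ = 131.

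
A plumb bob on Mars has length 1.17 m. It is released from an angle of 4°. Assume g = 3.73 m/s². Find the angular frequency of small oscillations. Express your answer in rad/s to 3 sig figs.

ω = √(g/L) = √(3.73/1.17) = 1.79 rad/s.

1.79 rad/s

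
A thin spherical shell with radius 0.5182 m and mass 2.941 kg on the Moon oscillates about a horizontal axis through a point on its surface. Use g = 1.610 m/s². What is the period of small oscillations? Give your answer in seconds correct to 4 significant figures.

4.602 s

I_cm = (2/3)mr² = 0.52650 kg·m². The pivot is at distance d = 0.5182 m from the centre of mass.
By the parallel-axis theorem, I = I_cm + md² = 0.52650 + 0.78975 = 1.3163 kg·m².
T = 2π√(I/(mgd)) = 2π√(1.3163/(2.941 × 1.610 × 0.5182)) = 4.602 s.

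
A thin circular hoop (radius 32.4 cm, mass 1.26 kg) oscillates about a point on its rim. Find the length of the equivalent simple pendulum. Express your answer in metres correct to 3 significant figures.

The equivalent simple-pendulum length is L_eq = I/(md), where I is about the pivot and d = 0.3240 m.
I_cm = mR² = 0.1323 kg·m², so I = I_cm + md² = 0.1323 + 0.1323 = 0.2645 kg·m².
L_eq = 0.2645/(1.26 × 0.3240) = 0.648 m.

0.648 m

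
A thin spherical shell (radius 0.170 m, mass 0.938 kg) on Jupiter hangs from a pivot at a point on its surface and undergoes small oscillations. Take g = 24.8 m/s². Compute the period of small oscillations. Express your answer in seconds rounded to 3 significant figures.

0.672 s

I_cm = (2/3)mr² = 0.01807 kg·m². The pivot is at distance d = 0.170 m from the centre of mass.
By the parallel-axis theorem, I = I_cm + md² = 0.01807 + 0.02711 = 0.04518 kg·m².
T = 2π√(I/(mgd)) = 2π√(0.04518/(0.938 × 24.8 × 0.170)) = 0.672 s.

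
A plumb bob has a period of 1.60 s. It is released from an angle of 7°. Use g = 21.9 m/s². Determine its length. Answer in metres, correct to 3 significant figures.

From T = 2π√(L/g), L = gT²/(4π²) = 21.9 × 1.600²/(4π²) = 1.42 m.

1.42 m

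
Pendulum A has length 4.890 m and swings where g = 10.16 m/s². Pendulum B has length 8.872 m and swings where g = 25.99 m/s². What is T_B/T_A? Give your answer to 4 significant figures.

0.8422

T = 2π√(L/g), so T_B/T_A = √((L_B/g_B)/(L_A/g_A)) = √((8.872/25.99)/(4.890/10.16)) = 0.8422.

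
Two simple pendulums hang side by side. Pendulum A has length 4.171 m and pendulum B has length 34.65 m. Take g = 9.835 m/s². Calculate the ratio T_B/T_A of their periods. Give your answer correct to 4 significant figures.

T ∝ √L, so T_B/T_A = √(L_B/L_A) = √(34.65/4.171) = 2.882.

2.882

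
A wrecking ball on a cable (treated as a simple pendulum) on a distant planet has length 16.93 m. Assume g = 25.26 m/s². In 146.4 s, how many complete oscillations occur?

T = 2π√(L/g) = 2π√(16.93/25.26) = 5.1439 s.
Number of complete oscillations = ⌊146.4/5.1439⌋ = ⌊28.461⌋ = 28.

28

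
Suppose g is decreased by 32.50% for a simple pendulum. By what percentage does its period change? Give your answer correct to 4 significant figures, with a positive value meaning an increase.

T ∝ 1/√g, so T'/T = 1/√(0.67500) = 1.2172.
Percentage change in T = (1.2172 − 1) × 100% = 21.72%.

21.72%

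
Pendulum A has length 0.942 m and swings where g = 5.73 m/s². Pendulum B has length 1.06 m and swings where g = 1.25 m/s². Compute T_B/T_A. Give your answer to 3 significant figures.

2.27

T = 2π√(L/g), so T_B/T_A = √((L_B/g_B)/(L_A/g_A)) = √((1.06/1.25)/(0.942/5.73)) = 2.27.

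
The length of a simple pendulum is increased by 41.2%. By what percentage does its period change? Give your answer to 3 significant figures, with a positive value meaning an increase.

T ∝ √L, so T'/T = √(1.412) = 1.188.
Percentage change in T = (1.188 − 1) × 100% = 18.8%.

18.8%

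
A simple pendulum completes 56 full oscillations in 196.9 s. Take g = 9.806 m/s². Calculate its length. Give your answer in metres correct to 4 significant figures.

T = 196.9/56 = 3.5161 s.
From T = 2π√(L/g), L = gT²/(4π²) = 9.806 × 3.5161²/(4π²) = 3.071 m.

3.071 m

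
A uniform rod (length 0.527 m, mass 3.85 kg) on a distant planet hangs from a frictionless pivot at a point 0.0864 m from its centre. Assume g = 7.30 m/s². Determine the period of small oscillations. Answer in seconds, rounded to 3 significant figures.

For a physical pendulum T = 2π√(I/(mgd)), with d = 0.08640 m from pivot to centre of mass.
I_cm = mL²/12 = 3.85 × 0.527²/12 = 0.08910 kg·m²; I = I_cm + md² = 0.08910 + 3.85 × 0.08640² = 0.1178 kg·m².
T = 2π√(0.1178/(3.85 × 7.30 × 0.08640)) = 1.38 s.

1.38 s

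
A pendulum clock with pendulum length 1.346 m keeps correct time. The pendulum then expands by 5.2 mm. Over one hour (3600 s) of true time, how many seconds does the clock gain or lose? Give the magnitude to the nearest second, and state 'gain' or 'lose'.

lose 7 s

T ∝ √L, so T'/T = √(1.35120/1.346) = 1.00193.
In 3600 s of true time the clock registers 3600/1.00193 = 3593.1 s, so it loses 7 s.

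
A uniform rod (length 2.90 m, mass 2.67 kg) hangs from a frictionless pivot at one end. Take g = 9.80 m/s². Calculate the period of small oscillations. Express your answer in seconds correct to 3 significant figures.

For a physical pendulum T = 2π√(I/(mgd)), with d = 1.450 m from pivot to centre of mass.
I_cm = mL²/12 = 2.67 × 2.90²/12 = 1.871 kg·m²; I = I_cm + md² = 1.871 + 2.67 × 1.450² = 7.485 kg·m².
T = 2π√(7.485/(2.67 × 9.80 × 1.450)) = 2.79 s.

2.79 s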